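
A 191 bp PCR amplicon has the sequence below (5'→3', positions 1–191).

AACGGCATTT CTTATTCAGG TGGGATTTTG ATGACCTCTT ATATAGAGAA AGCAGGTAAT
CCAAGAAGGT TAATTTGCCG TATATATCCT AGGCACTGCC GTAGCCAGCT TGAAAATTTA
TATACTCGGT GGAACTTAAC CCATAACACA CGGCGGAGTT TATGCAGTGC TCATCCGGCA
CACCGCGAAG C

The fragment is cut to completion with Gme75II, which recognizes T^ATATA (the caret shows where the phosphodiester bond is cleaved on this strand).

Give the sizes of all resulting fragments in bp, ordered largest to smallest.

72, 41, 40, 38 bp

Gme75II sites (TATATA) start at positions 40, 81, 119.
Gme75II cuts after the first base of each site, so after positions 40, 81, 119.
Linear molecule, 3 cuts → 4 fragments:
  1–40 → 40 bp
  41–81 → 41 bp
  82–119 → 38 bp
  120–191 → 72 bp
Sorted largest to smallest: 72, 41, 40, 38 bp.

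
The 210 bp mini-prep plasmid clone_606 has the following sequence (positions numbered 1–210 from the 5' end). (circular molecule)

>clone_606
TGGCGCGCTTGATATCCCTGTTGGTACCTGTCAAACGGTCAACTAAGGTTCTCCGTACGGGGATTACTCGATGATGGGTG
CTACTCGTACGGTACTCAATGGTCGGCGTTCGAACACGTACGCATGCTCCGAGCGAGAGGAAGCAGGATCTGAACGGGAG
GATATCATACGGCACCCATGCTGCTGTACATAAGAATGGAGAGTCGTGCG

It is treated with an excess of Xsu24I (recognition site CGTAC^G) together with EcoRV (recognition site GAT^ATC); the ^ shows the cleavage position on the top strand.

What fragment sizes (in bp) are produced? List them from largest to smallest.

60, 45, 42, 32, 31 bp

Xsu24I sites (CGTACG) start at positions 54, 86, 117.
Xsu24I cuts after base 5 of each site (before the last base), so after positions 58, 90, 121.
EcoRV sites (GATATC) start at positions 11, 161.
EcoRV cuts after base 3 of each site, so after positions 13, 163.
Combined cut positions: 13, 58, 90, 121, 163.
Circular molecule, 5 cuts → 5 fragments:
  14–58 → 45 bp
  59–90 → 32 bp
  91–121 → 31 bp
  122–163 → 42 bp
  164–210 then 1–13 → 47 + 13 = 60 bp
Sorted largest to smallest: 60, 45, 42, 32, 31 bp.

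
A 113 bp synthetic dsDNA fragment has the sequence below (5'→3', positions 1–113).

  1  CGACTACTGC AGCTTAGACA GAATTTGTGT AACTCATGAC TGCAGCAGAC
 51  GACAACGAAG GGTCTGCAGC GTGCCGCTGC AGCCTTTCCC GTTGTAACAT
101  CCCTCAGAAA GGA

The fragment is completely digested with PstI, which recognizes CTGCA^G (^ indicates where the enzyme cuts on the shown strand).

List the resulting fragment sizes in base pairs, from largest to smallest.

PstI sites (CTGCAG) start at positions 7, 40, 64, 77.
PstI cuts after base 5 of each site (before the last base), so after positions 11, 44, 68, 81.
Linear molecule, 4 cuts → 5 fragments:
  1–11 → 11 bp
  12–44 → 33 bp
  45–68 → 24 bp
  69–81 → 13 bp
  82–113 → 32 bp
Sorted largest to smallest: 33, 32, 24, 13, 11 bp.

33, 32, 24, 13, 11 bp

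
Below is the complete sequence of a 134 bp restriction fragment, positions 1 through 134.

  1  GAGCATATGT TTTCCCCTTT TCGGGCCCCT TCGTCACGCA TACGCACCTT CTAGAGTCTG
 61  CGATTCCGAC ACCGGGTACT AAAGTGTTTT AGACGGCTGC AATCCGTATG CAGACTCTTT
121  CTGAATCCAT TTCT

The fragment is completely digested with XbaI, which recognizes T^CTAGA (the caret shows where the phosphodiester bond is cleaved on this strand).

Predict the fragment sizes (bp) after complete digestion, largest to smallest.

84, 50 bp

The XbaI site (TCTAGA) starts at position 50.
XbaI cuts after the first base of each site, so after position 50.
Linear molecule, 1 cut → 2 fragments:
  1–50 → 50 bp
  51–134 → 84 bp
Sorted largest to smallest: 84, 50 bp.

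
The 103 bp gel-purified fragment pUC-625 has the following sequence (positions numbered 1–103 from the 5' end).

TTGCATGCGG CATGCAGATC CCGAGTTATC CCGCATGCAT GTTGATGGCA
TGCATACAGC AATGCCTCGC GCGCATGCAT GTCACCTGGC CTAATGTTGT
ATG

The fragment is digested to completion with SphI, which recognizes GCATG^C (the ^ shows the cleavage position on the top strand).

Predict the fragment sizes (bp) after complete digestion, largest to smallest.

26, 25, 23, 15, 7, 7 bp

SphI sites (GCATGC) start at positions 3, 10, 33, 48, 73.
SphI cuts after base 5 of each site (before the last base), so after positions 7, 14, 37, 52, 77.
Linear molecule, 5 cuts → 6 fragments:
  1–7 → 7 bp
  8–14 → 7 bp
  15–37 → 23 bp
  38–52 → 15 bp
  53–77 → 25 bp
  78–103 → 26 bp
Sorted largest to smallest: 26, 25, 23, 15, 7, 7 bp.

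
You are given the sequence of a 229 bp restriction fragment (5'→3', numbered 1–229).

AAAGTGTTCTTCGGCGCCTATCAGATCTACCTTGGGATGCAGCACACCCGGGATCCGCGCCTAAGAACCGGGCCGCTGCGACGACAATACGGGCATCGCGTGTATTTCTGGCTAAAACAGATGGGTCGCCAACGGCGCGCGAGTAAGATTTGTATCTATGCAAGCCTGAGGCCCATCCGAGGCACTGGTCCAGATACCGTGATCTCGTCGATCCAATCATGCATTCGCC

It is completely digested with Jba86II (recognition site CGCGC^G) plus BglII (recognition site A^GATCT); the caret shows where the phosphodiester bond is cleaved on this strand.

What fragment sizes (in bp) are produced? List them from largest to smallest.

The Jba86II site (CGCGCG) starts at position 136.
Jba86II cuts after base 5 of each site (before the last base), so after position 140.
The BglII site (AGATCT) starts at position 23.
BglII cuts after the first base of each site, so after position 23.
Combined cut positions: 23, 140.
Linear molecule, 2 cuts → 3 fragments:
  1–23 → 23 bp
  24–140 → 117 bp
  141–229 → 89 bp
Sorted largest to smallest: 117, 89, 23 bp.

117, 89, 23 bp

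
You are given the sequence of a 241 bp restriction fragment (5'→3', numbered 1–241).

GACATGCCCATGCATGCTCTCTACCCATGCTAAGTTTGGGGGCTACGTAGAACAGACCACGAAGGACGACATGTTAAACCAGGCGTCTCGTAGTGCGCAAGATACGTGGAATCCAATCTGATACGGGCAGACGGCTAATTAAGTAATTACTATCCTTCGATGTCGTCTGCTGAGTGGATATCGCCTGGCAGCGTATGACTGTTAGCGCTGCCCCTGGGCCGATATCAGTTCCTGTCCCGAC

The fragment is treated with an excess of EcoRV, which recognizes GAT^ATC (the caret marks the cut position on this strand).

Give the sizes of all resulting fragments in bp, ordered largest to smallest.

EcoRV sites (GATATC) start at positions 177, 221.
EcoRV cuts after base 3 of each site, so after positions 179, 223.
Linear molecule, 2 cuts → 3 fragments:
  1–179 → 179 bp
  180–223 → 44 bp
  224–241 → 18 bp
Sorted largest to smallest: 179, 44, 18 bp.

179, 44, 18 bp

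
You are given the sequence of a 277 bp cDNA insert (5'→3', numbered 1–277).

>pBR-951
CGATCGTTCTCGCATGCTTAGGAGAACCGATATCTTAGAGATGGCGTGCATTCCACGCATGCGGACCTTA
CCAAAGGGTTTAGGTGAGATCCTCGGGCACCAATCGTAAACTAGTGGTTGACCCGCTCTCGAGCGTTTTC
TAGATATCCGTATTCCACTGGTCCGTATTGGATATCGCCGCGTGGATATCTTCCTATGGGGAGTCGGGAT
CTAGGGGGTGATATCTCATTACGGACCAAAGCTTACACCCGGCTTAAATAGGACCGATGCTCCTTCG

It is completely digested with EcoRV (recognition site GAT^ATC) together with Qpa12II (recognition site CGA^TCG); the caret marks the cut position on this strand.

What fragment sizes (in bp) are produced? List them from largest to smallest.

114, 55, 35, 28, 28, 14, 3 bp

EcoRV sites (GATATC) start at positions 29, 143, 171, 185, 220.
EcoRV cuts after base 3 of each site, so after positions 31, 145, 173, 187, 222.
The Qpa12II site (CGATCG) starts at position 1.
Qpa12II cuts after base 3 of each site, so after position 3.
Combined cut positions: 3, 31, 145, 173, 187, 222.
Linear molecule, 6 cuts → 7 fragments:
  1–3 → 3 bp
  4–31 → 28 bp
  32–145 → 114 bp
  146–173 → 28 bp
  174–187 → 14 bp
  188–222 → 35 bp
  223–277 → 55 bp
Sorted largest to smallest: 114, 55, 35, 28, 28, 14, 3 bp.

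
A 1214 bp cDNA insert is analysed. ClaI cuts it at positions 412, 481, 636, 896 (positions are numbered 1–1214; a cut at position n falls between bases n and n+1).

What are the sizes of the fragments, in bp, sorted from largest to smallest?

412, 318, 260, 155, 69 bp

Linear molecule, 4 cuts → 5 fragments:
  412 − 0 = 412 bp
  481 − 412 = 69 bp
  636 − 481 = 155 bp
  896 − 636 = 260 bp
  1214 − 896 = 318 bp
Sorted largest to smallest: 412, 318, 260, 155, 69 bp.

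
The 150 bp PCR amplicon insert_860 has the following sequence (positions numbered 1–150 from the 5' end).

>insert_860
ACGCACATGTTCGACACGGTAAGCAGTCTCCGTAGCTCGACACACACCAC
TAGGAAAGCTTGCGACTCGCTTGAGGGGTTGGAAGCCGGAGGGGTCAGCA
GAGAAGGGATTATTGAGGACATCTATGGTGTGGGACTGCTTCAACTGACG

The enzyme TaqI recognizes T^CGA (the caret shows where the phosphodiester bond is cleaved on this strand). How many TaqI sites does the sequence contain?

2

TCGA occurs starting at positions 11, 37.
TaqI cuts at 2 sites.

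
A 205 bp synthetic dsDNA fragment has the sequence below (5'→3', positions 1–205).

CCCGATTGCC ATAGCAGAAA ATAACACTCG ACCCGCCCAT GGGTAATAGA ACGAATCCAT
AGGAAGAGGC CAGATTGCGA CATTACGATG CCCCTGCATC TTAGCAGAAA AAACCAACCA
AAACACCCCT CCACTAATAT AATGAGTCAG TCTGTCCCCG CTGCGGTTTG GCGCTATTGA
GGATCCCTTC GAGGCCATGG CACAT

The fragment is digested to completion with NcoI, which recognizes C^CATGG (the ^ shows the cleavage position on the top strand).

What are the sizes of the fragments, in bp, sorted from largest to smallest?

158, 37, 10 bp

NcoI sites (CCATGG) start at positions 37, 195.
NcoI cuts after the first base of each site, so after positions 37, 195.
Linear molecule, 2 cuts → 3 fragments:
  1–37 → 37 bp
  38–195 → 158 bp
  196–205 → 10 bp
Sorted largest to smallest: 158, 37, 10 bp.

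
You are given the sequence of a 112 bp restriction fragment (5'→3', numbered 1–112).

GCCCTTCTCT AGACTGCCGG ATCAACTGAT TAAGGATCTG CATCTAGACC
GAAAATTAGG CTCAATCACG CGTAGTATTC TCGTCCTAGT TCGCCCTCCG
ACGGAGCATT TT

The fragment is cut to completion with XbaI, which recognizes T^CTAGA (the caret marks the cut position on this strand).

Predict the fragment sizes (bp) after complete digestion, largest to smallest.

69, 35, 8 bp

XbaI sites (TCTAGA) start at positions 8, 43.
XbaI cuts after the first base of each site, so after positions 8, 43.
Linear molecule, 2 cuts → 3 fragments:
  1–8 → 8 bp
  9–43 → 35 bp
  44–112 → 69 bp
Sorted largest to smallest: 69, 35, 8 bp.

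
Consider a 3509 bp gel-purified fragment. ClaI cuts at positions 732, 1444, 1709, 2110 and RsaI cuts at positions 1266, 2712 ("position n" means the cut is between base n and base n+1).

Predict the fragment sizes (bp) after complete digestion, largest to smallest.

Combined cut positions (sorted): 732, 1266, 1444, 1709, 2110, 2712.
Linear molecule, 6 cuts → 7 fragments:
  732 − 0 = 732 bp
  1266 − 732 = 534 bp
  1444 − 1266 = 178 bp
  1709 − 1444 = 265 bp
  2110 − 1709 = 401 bp
  2712 − 2110 = 602 bp
  3509 − 2712 = 797 bp
Sorted largest to smallest: 797, 732, 602, 534, 401, 265, 178 bp.

797, 732, 602, 534, 401, 265, 178 bp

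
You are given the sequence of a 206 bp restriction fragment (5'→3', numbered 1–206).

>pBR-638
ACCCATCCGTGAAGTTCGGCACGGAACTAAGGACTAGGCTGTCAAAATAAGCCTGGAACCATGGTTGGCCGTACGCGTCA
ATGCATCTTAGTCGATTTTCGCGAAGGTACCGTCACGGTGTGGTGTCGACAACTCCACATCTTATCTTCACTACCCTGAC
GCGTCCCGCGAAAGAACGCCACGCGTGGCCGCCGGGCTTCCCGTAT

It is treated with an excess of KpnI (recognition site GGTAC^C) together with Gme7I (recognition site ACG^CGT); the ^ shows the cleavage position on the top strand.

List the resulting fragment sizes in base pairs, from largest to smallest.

The KpnI site (GGTACC) starts at position 106.
KpnI cuts after base 5 of each site (before the last base), so after position 110.
Gme7I sites (ACGCGT) start at positions 73, 159, 181.
Gme7I cuts after base 3 of each site, so after positions 75, 161, 183.
Combined cut positions: 75, 110, 161, 183.
Linear molecule, 4 cuts → 5 fragments:
  1–75 → 75 bp
  76–110 → 35 bp
  111–161 → 51 bp
  162–183 → 22 bp
  184–206 → 23 bp
Sorted largest to smallest: 75, 51, 35, 23, 22 bp.

75, 51, 35, 23, 22 bp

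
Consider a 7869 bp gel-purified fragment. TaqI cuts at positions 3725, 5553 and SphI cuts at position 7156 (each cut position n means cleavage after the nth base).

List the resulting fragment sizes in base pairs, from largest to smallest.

3725, 1828, 1603, 713 bp

Combined cut positions (sorted): 3725, 5553, 7156.
Linear molecule, 3 cuts → 4 fragments:
  3725 − 0 = 3725 bp
  5553 − 3725 = 1828 bp
  7156 − 5553 = 1603 bp
  7869 − 7156 = 713 bp
Sorted largest to smallest: 3725, 1828, 1603, 713 bp.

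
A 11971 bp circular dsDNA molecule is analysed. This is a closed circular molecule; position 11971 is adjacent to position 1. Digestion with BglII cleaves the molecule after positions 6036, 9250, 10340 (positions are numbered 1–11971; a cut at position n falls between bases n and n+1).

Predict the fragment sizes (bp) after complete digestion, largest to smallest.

7667, 3214, 1090 bp

Circular molecule, 3 cuts → 3 fragments:
  9250 − 6036 = 3214 bp
  10340 − 9250 = 1090 bp
  wrap: 11971 − 10340 + 6036 = 7667 bp
Sorted largest to smallest: 7667, 3214, 1090 bp.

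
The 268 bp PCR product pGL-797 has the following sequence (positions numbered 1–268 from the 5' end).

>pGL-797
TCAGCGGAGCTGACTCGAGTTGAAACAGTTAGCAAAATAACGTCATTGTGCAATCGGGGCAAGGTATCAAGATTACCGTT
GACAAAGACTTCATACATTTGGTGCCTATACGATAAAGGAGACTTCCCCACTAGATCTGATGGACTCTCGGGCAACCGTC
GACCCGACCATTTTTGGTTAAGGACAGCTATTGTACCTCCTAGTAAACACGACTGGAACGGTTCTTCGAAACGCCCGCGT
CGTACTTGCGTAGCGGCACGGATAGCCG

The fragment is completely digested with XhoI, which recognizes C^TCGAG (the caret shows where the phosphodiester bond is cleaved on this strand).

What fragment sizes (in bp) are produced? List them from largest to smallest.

The XhoI site (CTCGAG) starts at position 14.
XhoI cuts after the first base of each site, so after position 14.
Linear molecule, 1 cut → 2 fragments:
  1–14 → 14 bp
  15–268 → 254 bp
Sorted largest to smallest: 254, 14 bp.

254, 14 bp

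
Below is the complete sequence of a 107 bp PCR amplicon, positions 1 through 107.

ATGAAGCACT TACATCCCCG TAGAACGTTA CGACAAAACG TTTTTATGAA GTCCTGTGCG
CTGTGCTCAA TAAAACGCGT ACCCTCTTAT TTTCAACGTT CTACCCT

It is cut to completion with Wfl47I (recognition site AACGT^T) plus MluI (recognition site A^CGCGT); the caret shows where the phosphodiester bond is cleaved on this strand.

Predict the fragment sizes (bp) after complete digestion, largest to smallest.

Wfl47I sites (AACGTT) start at positions 24, 37, 95.
Wfl47I cuts after base 5 of each site (before the last base), so after positions 28, 41, 99.
The MluI site (ACGCGT) starts at position 75.
MluI cuts after the first base of each site, so after position 75.
Combined cut positions: 28, 41, 75, 99.
Linear molecule, 4 cuts → 5 fragments:
  1–28 → 28 bp
  29–41 → 13 bp
  42–75 → 34 bp
  76–99 → 24 bp
  100–107 → 8 bp
Sorted largest to smallest: 34, 28, 24, 13, 8 bp.

34, 28, 24, 13, 8 bp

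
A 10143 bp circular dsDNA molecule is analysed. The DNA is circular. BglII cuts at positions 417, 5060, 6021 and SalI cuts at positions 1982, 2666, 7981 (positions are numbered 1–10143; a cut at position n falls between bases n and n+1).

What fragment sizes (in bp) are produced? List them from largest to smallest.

2579, 2394, 1960, 1565, 961, 684 bp

Combined cut positions (sorted): 417, 1982, 2666, 5060, 6021, 7981.
Circular molecule, 6 cuts → 6 fragments:
  1982 − 417 = 1565 bp
  2666 − 1982 = 684 bp
  5060 − 2666 = 2394 bp
  6021 − 5060 = 961 bp
  7981 − 6021 = 1960 bp
  wrap: 10143 − 7981 + 417 = 2579 bp
Sorted largest to smallest: 2579, 2394, 1960, 1565, 961, 684 bp.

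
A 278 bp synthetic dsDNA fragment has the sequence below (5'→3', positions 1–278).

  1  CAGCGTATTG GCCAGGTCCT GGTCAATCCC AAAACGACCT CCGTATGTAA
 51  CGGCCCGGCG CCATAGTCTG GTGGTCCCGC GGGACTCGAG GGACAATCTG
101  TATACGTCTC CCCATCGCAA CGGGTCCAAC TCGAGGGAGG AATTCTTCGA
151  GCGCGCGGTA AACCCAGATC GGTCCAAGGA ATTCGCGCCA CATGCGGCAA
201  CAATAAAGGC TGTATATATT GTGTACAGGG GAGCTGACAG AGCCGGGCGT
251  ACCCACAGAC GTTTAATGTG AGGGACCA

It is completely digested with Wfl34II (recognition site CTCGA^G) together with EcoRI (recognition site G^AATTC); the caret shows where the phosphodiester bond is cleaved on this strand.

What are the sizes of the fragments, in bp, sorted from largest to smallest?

Wfl34II sites (CTCGAG) start at positions 85, 130.
Wfl34II cuts after base 5 of each site (before the last base), so after positions 89, 134.
EcoRI sites (GAATTC) start at positions 140, 179.
EcoRI cuts after the first base of each site, so after positions 140, 179.
Combined cut positions: 89, 134, 140, 179.
Linear molecule, 4 cuts → 5 fragments:
  1–89 → 89 bp
  90–134 → 45 bp
  135–140 → 6 bp
  141–179 → 39 bp
  180–278 → 99 bp
Sorted largest to smallest: 99, 89, 45, 39, 6 bp.

99, 89, 45, 39, 6 bp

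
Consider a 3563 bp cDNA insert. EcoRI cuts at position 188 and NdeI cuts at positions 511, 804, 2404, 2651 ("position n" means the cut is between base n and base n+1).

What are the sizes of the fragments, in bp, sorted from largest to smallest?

Combined cut positions (sorted): 188, 511, 804, 2404, 2651.
Linear molecule, 5 cuts → 6 fragments:
  188 − 0 = 188 bp
  511 − 188 = 323 bp
  804 − 511 = 293 bp
  2404 − 804 = 1600 bp
  2651 − 2404 = 247 bp
  3563 − 2651 = 912 bp
Sorted largest to smallest: 1600, 912, 323, 293, 247, 188 bp.

1600, 912, 323, 293, 247, 188 bp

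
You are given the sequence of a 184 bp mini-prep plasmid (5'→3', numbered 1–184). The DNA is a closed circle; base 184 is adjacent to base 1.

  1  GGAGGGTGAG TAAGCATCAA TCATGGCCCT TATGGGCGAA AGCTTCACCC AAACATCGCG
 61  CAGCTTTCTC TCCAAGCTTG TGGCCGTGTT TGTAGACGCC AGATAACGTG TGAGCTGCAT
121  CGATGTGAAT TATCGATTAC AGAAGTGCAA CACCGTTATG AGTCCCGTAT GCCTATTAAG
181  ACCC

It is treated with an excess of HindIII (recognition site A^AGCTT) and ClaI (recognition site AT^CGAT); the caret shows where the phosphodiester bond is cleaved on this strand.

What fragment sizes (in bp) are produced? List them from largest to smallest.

91, 46, 34, 13 bp

HindIII sites (AAGCTT) start at positions 40, 74.
HindIII cuts after the first base of each site, so after positions 40, 74.
ClaI sites (ATCGAT) start at positions 119, 132.
ClaI cuts after base 2 of each site, so after positions 120, 133.
Combined cut positions: 40, 74, 120, 133.
Circular molecule, 4 cuts → 4 fragments:
  41–74 → 34 bp
  75–120 → 46 bp
  121–133 → 13 bp
  134–184 then 1–40 → 51 + 40 = 91 bp
Sorted largest to smallest: 91, 46, 34, 13 bp.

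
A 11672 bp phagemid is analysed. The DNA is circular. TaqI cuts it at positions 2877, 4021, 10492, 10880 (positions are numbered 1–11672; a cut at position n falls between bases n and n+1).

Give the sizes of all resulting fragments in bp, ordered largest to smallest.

Circular molecule, 4 cuts → 4 fragments:
  4021 − 2877 = 1144 bp
  10492 − 4021 = 6471 bp
  10880 − 10492 = 388 bp
  wrap: 11672 − 10880 + 2877 = 3669 bp
Sorted largest to smallest: 6471, 3669, 1144, 388 bp.

6471, 3669, 1144, 388 bp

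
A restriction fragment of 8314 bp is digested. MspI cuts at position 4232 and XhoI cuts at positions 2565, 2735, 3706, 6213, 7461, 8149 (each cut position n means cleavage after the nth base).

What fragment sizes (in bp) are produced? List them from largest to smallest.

2565, 1981, 1248, 971, 688, 526, 170, 165 bp

Combined cut positions (sorted): 2565, 2735, 3706, 4232, 6213, 7461, 8149.
Linear molecule, 7 cuts → 8 fragments:
  2565 − 0 = 2565 bp
  2735 − 2565 = 170 bp
  3706 − 2735 = 971 bp
  4232 − 3706 = 526 bp
  6213 − 4232 = 1981 bp
  7461 − 6213 = 1248 bp
  8149 − 7461 = 688 bp
  8314 − 8149 = 165 bp
Sorted largest to smallest: 2565, 1981, 1248, 971, 688, 526, 170, 165 bp.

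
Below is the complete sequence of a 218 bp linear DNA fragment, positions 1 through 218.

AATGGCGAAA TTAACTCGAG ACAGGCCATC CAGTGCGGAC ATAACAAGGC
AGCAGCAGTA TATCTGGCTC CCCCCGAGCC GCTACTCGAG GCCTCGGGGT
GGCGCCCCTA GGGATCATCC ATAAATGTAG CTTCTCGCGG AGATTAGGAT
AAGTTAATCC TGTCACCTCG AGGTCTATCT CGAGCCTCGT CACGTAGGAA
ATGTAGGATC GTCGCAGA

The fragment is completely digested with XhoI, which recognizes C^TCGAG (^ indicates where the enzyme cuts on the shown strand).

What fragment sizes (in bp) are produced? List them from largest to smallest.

82, 70, 39, 15, 12 bp

XhoI sites (CTCGAG) start at positions 15, 85, 167, 179.
XhoI cuts after the first base of each site, so after positions 15, 85, 167, 179.
Linear molecule, 4 cuts → 5 fragments:
  1–15 → 15 bp
  16–85 → 70 bp
  86–167 → 82 bp
  168–179 → 12 bp
  180–218 → 39 bp
Sorted largest to smallest: 82, 70, 39, 15, 12 bp.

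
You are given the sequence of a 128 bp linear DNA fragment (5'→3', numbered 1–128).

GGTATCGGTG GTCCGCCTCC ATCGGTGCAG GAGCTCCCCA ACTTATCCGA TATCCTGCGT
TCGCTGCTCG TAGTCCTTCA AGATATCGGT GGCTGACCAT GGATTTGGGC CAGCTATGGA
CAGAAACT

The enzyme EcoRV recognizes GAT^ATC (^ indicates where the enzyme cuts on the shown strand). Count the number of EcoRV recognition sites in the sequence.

GATATC occurs starting at positions 49, 82.
EcoRV cuts at 2 sites.

2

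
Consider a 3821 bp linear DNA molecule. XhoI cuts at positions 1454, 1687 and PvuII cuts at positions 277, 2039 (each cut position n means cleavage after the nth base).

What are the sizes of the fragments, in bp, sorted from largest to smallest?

Combined cut positions (sorted): 277, 1454, 1687, 2039.
Linear molecule, 4 cuts → 5 fragments:
  277 − 0 = 277 bp
  1454 − 277 = 1177 bp
  1687 − 1454 = 233 bp
  2039 − 1687 = 352 bp
  3821 − 2039 = 1782 bp
Sorted largest to smallest: 1782, 1177, 352, 277, 233 bp.

1782, 1177, 352, 277, 233 bp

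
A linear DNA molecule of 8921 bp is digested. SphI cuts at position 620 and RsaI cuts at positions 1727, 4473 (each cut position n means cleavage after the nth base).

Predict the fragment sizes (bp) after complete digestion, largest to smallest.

Combined cut positions (sorted): 620, 1727, 4473.
Linear molecule, 3 cuts → 4 fragments:
  620 − 0 = 620 bp
  1727 − 620 = 1107 bp
  4473 − 1727 = 2746 bp
  8921 − 4473 = 4448 bp
Sorted largest to smallest: 4448, 2746, 1107, 620 bp.

4448, 2746, 1107, 620 bp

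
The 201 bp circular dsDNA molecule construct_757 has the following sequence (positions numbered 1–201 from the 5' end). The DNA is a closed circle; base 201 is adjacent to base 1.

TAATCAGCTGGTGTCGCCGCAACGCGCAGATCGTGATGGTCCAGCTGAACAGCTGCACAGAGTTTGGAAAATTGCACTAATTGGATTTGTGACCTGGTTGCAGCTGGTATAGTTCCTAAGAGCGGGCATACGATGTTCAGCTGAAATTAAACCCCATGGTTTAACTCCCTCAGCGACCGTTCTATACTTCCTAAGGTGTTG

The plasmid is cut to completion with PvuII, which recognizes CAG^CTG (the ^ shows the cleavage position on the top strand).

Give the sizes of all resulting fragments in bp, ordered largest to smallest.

PvuII sites (CAGCTG) start at positions 5, 42, 50, 101, 138.
PvuII cuts after base 3 of each site, so after positions 7, 44, 52, 103, 140.
Circular molecule, 5 cuts → 5 fragments:
  8–44 → 37 bp
  45–52 → 8 bp
  53–103 → 51 bp
  104–140 → 37 bp
  141–201 then 1–7 → 61 + 7 = 68 bp
Sorted largest to smallest: 68, 51, 37, 37, 8 bp.

68, 51, 37, 37, 8 bp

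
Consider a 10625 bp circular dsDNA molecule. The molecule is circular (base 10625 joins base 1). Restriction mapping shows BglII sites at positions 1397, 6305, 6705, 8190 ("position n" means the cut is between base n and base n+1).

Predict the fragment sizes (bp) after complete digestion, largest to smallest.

Circular molecule, 4 cuts → 4 fragments:
  6305 − 1397 = 4908 bp
  6705 − 6305 = 400 bp
  8190 − 6705 = 1485 bp
  wrap: 10625 − 8190 + 1397 = 3832 bp
Sorted largest to smallest: 4908, 3832, 1485, 400 bp.

4908, 3832, 1485, 400 bp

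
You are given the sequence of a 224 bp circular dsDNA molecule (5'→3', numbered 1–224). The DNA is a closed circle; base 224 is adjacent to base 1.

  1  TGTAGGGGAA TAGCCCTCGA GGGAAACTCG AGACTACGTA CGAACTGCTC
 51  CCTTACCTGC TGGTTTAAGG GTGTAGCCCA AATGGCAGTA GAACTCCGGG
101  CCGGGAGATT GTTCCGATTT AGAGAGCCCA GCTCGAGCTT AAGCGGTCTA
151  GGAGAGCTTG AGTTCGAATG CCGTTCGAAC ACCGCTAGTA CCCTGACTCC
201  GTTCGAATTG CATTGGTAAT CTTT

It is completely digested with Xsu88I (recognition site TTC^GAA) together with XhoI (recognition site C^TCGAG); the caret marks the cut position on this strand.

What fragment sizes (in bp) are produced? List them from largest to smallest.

105, 36, 33, 28, 11, 11 bp

Xsu88I sites (TTCGAA) start at positions 163, 174, 202.
Xsu88I cuts after base 3 of each site, so after positions 165, 176, 204.
XhoI sites (CTCGAG) start at positions 16, 27, 132.
XhoI cuts after the first base of each site, so after positions 16, 27, 132.
Combined cut positions: 16, 27, 132, 165, 176, 204.
Circular molecule, 6 cuts → 6 fragments:
  17–27 → 11 bp
  28–132 → 105 bp
  133–165 → 33 bp
  166–176 → 11 bp
  177–204 → 28 bp
  205–224 then 1–16 → 20 + 16 = 36 bp
Sorted largest to smallest: 105, 36, 33, 28, 11, 11 bp.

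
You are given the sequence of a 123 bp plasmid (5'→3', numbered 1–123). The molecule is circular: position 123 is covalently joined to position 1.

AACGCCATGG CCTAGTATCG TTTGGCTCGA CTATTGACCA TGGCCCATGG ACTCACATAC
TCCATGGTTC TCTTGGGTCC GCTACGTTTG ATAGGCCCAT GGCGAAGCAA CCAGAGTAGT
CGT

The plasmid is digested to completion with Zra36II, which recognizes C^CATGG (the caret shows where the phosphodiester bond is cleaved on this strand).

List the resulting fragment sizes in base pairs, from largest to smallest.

Zra36II sites (CCATGG) start at positions 5, 38, 45, 62, 97.
Zra36II cuts after the first base of each site, so after positions 5, 38, 45, 62, 97.
Circular molecule, 5 cuts → 5 fragments:
  6–38 → 33 bp
  39–45 → 7 bp
  46–62 → 17 bp
  63–97 → 35 bp
  98–123 then 1–5 → 26 + 5 = 31 bp
Sorted largest to smallest: 35, 33, 31, 17, 7 bp.

35, 33, 31, 17, 7 bp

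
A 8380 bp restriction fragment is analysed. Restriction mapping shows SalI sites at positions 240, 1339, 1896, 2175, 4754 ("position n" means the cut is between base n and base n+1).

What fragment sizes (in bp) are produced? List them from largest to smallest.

Linear molecule, 5 cuts → 6 fragments:
  240 − 0 = 240 bp
  1339 − 240 = 1099 bp
  1896 − 1339 = 557 bp
  2175 − 1896 = 279 bp
  4754 − 2175 = 2579 bp
  8380 − 4754 = 3626 bp
Sorted largest to smallest: 3626, 2579, 1099, 557, 279, 240 bp.

3626, 2579, 1099, 557, 279, 240 bp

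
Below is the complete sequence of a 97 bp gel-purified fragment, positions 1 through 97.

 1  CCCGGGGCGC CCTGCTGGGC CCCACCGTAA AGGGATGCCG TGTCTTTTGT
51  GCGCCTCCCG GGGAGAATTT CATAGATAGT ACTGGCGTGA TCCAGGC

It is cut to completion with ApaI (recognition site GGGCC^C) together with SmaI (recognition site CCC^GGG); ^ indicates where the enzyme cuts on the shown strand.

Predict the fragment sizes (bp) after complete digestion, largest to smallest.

The ApaI site (GGGCCC) starts at position 17.
ApaI cuts after base 5 of each site (before the last base), so after position 21.
SmaI sites (CCCGGG) start at positions 1, 57.
SmaI cuts after base 3 of each site, so after positions 3, 59.
Combined cut positions: 3, 21, 59.
Linear molecule, 3 cuts → 4 fragments:
  1–3 → 3 bp
  4–21 → 18 bp
  22–59 → 38 bp
  60–97 → 38 bp
Sorted largest to smallest: 38, 38, 18, 3 bp.

38, 38, 18, 3 bp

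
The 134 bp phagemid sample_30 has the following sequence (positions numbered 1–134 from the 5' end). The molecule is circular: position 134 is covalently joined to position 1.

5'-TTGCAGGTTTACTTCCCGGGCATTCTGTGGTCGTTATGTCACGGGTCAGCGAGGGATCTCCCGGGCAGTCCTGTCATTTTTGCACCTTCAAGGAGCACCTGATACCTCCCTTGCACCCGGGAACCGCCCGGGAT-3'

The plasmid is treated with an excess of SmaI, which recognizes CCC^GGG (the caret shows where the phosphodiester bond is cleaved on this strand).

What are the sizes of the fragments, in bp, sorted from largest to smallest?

SmaI sites (CCCGGG) start at positions 15, 60, 116, 127.
SmaI cuts after base 3 of each site, so after positions 17, 62, 118, 129.
Circular molecule, 4 cuts → 4 fragments:
  18–62 → 45 bp
  63–118 → 56 bp
  119–129 → 11 bp
  130–134 then 1–17 → 5 + 17 = 22 bp
Sorted largest to smallest: 56, 45, 22, 11 bp.

56, 45, 22, 11 bp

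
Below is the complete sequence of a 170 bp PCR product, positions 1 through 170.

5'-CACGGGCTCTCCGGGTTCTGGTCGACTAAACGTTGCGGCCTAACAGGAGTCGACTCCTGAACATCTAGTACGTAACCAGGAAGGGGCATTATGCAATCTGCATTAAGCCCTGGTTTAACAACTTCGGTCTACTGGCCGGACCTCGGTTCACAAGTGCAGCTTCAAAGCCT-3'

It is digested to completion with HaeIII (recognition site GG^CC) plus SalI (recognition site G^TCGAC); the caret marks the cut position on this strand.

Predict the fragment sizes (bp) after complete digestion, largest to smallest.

HaeIII sites (GGCC) start at positions 37, 134.
HaeIII cuts after base 2 of each site, so after positions 38, 135.
SalI sites (GTCGAC) start at positions 21, 49.
SalI cuts after the first base of each site, so after positions 21, 49.
Combined cut positions: 21, 38, 49, 135.
Linear molecule, 4 cuts → 5 fragments:
  1–21 → 21 bp
  22–38 → 17 bp
  39–49 → 11 bp
  50–135 → 86 bp
  136–170 → 35 bp
Sorted largest to smallest: 86, 35, 21, 17, 11 bp.

86, 35, 21, 17, 11 bp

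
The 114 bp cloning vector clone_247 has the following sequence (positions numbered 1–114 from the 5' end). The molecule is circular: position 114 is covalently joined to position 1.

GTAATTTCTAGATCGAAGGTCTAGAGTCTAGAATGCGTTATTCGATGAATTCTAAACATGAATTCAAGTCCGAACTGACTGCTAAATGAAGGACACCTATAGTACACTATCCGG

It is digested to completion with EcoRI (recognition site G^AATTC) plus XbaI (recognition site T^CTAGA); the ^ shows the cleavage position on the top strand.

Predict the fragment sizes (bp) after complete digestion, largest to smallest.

61, 20, 13, 13, 7 bp

EcoRI sites (GAATTC) start at positions 47, 60.
EcoRI cuts after the first base of each site, so after positions 47, 60.
XbaI sites (TCTAGA) start at positions 7, 20, 27.
XbaI cuts after the first base of each site, so after positions 7, 20, 27.
Combined cut positions: 7, 20, 27, 47, 60.
Circular molecule, 5 cuts → 5 fragments:
  8–20 → 13 bp
  21–27 → 7 bp
  28–47 → 20 bp
  48–60 → 13 bp
  61–114 then 1–7 → 54 + 7 = 61 bp
Sorted largest to smallest: 61, 20, 13, 13, 7 bp.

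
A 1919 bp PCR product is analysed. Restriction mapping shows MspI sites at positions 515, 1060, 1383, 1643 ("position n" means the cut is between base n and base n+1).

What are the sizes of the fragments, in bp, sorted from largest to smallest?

545, 515, 323, 276, 260 bp

Linear molecule, 4 cuts → 5 fragments:
  515 − 0 = 515 bp
  1060 − 515 = 545 bp
  1383 − 1060 = 323 bp
  1643 − 1383 = 260 bp
  1919 − 1643 = 276 bp
Sorted largest to smallest: 545, 515, 323, 276, 260 bp.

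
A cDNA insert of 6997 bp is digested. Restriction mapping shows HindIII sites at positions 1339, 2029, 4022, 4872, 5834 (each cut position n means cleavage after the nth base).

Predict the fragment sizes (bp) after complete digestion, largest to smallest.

1993, 1339, 1163, 962, 850, 690 bp

Linear molecule, 5 cuts → 6 fragments:
  1339 − 0 = 1339 bp
  2029 − 1339 = 690 bp
  4022 − 2029 = 1993 bp
  4872 − 4022 = 850 bp
  5834 − 4872 = 962 bp
  6997 − 5834 = 1163 bp
Sorted largest to smallest: 1993, 1339, 1163, 962, 850, 690 bp.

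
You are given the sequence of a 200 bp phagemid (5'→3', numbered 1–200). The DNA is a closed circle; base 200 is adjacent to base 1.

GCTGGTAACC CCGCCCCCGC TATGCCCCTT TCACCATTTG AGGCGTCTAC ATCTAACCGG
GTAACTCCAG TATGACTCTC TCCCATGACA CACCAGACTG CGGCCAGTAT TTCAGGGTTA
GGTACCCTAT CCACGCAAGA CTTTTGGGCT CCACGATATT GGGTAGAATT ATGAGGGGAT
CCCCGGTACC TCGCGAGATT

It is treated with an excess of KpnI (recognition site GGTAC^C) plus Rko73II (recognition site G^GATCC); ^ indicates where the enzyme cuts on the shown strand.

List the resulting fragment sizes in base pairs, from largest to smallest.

KpnI sites (GGTACC) start at positions 121, 185.
KpnI cuts after base 5 of each site (before the last base), so after positions 125, 189.
The Rko73II site (GGATCC) starts at position 177.
Rko73II cuts after the first base of each site, so after position 177.
Combined cut positions: 125, 177, 189.
Circular molecule, 3 cuts → 3 fragments:
  126–177 → 52 bp
  178–189 → 12 bp
  190–200 then 1–125 → 11 + 125 = 136 bp
Sorted largest to smallest: 136, 52, 12 bp.

136, 52, 12 bp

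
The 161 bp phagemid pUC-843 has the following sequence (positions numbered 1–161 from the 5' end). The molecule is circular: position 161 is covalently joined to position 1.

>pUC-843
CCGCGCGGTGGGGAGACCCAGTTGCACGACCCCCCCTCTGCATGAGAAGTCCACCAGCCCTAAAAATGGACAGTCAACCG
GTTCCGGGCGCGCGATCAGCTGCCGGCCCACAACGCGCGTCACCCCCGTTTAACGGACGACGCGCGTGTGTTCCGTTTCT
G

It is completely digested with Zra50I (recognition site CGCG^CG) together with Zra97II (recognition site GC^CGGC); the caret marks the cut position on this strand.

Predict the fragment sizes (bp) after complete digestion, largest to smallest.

Zra50I sites (CGCGCG) start at positions 2, 89, 114, 141.
Zra50I cuts after base 4 of each site, so after positions 5, 92, 117, 144.
The Zra97II site (GCCGGC) starts at position 102.
Zra97II cuts after base 2 of each site, so after position 103.
Combined cut positions: 5, 92, 103, 117, 144.
Circular molecule, 5 cuts → 5 fragments:
  6–92 → 87 bp
  93–103 → 11 bp
  104–117 → 14 bp
  118–144 → 27 bp
  145–161 then 1–5 → 17 + 5 = 22 bp
Sorted largest to smallest: 87, 27, 22, 14, 11 bp.

87, 27, 22, 14, 11 bp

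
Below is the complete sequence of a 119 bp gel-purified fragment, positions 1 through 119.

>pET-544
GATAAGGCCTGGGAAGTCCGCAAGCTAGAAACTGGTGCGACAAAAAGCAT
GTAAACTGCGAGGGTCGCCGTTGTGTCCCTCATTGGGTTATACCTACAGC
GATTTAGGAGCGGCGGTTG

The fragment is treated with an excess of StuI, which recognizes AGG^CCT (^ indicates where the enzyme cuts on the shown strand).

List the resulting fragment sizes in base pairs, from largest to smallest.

The StuI site (AGGCCT) starts at position 5.
StuI cuts after base 3 of each site, so after position 7.
Linear molecule, 1 cut → 2 fragments:
  1–7 → 7 bp
  8–119 → 112 bp
Sorted largest to smallest: 112, 7 bp.

112, 7 bp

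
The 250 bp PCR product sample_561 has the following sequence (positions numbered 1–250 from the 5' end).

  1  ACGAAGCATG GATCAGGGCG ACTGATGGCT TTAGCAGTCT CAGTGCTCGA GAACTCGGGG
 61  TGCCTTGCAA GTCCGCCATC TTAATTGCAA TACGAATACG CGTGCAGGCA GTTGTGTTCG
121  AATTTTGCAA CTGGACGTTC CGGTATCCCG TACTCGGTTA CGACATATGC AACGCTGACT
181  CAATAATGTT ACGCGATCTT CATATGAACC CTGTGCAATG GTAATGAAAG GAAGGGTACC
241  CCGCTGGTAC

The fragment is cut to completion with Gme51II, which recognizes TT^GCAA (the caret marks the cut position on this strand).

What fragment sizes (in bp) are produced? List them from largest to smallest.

124, 66, 40, 20 bp

Gme51II sites (TTGCAA) start at positions 65, 85, 125.
Gme51II cuts after base 2 of each site, so after positions 66, 86, 126.
Linear molecule, 3 cuts → 4 fragments:
  1–66 → 66 bp
  67–86 → 20 bp
  87–126 → 40 bp
  127–250 → 124 bp
Sorted largest to smallest: 124, 66, 40, 20 bp.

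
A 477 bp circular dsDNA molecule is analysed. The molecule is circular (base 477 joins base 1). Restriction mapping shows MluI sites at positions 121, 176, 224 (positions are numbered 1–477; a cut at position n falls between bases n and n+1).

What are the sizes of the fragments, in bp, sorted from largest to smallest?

Circular molecule, 3 cuts → 3 fragments:
  176 − 121 = 55 bp
  224 − 176 = 48 bp
  wrap: 477 − 224 + 121 = 374 bp
Sorted largest to smallest: 374, 55, 48 bp.

374, 55, 48 bp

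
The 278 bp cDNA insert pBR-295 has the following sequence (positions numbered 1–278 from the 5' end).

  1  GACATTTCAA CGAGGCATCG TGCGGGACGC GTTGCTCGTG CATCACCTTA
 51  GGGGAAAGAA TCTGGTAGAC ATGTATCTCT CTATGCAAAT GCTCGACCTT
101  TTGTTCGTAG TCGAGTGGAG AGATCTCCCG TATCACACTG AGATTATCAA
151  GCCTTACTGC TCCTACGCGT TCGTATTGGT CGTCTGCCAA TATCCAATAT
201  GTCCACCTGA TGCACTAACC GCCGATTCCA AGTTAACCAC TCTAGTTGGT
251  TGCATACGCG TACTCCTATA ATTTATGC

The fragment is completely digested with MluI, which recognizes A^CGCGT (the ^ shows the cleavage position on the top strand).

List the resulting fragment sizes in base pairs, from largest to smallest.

138, 91, 27, 22 bp

MluI sites (ACGCGT) start at positions 27, 165, 256.
MluI cuts after the first base of each site, so after positions 27, 165, 256.
Linear molecule, 3 cuts → 4 fragments:
  1–27 → 27 bp
  28–165 → 138 bp
  166–256 → 91 bp
  257–278 → 22 bp
Sorted largest to smallest: 138, 91, 27, 22 bp.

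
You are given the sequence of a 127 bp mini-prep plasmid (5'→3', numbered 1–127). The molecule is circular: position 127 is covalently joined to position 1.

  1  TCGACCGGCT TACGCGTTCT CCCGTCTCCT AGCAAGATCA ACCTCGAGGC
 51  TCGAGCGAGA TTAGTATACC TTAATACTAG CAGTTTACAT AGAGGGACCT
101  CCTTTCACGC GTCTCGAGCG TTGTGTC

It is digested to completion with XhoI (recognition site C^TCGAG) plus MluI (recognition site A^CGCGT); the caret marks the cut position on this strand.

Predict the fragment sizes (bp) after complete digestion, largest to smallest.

XhoI sites (CTCGAG) start at positions 43, 50, 113.
XhoI cuts after the first base of each site, so after positions 43, 50, 113.
MluI sites (ACGCGT) start at positions 12, 107.
MluI cuts after the first base of each site, so after positions 12, 107.
Combined cut positions: 12, 43, 50, 107, 113.
Circular molecule, 5 cuts → 5 fragments:
  13–43 → 31 bp
  44–50 → 7 bp
  51–107 → 57 bp
  108–113 → 6 bp
  114–127 then 1–12 → 14 + 12 = 26 bp
Sorted largest to smallest: 57, 31, 26, 7, 6 bp.

57, 31, 26, 7, 6 bp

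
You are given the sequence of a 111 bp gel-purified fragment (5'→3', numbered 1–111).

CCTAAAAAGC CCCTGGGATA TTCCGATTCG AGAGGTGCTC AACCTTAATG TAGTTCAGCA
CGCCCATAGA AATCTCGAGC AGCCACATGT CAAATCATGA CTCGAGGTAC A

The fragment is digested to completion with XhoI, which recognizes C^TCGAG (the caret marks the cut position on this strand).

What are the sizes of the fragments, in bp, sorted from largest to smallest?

74, 27, 10 bp

XhoI sites (CTCGAG) start at positions 74, 101.
XhoI cuts after the first base of each site, so after positions 74, 101.
Linear molecule, 2 cuts → 3 fragments:
  1–74 → 74 bp
  75–101 → 27 bp
  102–111 → 10 bp
Sorted largest to smallest: 74, 27, 10 bp.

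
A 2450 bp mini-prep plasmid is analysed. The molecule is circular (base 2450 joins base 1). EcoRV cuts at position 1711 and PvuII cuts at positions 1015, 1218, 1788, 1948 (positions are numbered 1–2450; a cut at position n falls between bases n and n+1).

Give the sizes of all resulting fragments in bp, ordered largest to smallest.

Combined cut positions (sorted): 1015, 1218, 1711, 1788, 1948.
Circular molecule, 5 cuts → 5 fragments:
  1218 − 1015 = 203 bp
  1711 − 1218 = 493 bp
  1788 − 1711 = 77 bp
  1948 − 1788 = 160 bp
  wrap: 2450 − 1948 + 1015 = 1517 bp
Sorted largest to smallest: 1517, 493, 203, 160, 77 bp.

1517, 493, 203, 160, 77 bp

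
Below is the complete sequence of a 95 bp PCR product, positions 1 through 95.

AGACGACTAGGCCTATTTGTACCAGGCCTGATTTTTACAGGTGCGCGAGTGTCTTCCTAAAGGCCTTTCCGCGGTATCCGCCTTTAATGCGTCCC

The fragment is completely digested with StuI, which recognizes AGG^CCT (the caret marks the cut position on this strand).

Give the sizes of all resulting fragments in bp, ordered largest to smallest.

37, 32, 15, 11 bp

StuI sites (AGGCCT) start at positions 9, 24, 61.
StuI cuts after base 3 of each site, so after positions 11, 26, 63.
Linear molecule, 3 cuts → 4 fragments:
  1–11 → 11 bp
  12–26 → 15 bp
  27–63 → 37 bp
  64–95 → 32 bp
Sorted largest to smallest: 37, 32, 15, 11 bp.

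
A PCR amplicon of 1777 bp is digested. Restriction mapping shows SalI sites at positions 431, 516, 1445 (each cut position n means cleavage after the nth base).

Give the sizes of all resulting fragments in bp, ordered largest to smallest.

929, 431, 332, 85 bp

Linear molecule, 3 cuts → 4 fragments:
  431 − 0 = 431 bp
  516 − 431 = 85 bp
  1445 − 516 = 929 bp
  1777 − 1445 = 332 bp
Sorted largest to smallest: 929, 431, 332, 85 bp.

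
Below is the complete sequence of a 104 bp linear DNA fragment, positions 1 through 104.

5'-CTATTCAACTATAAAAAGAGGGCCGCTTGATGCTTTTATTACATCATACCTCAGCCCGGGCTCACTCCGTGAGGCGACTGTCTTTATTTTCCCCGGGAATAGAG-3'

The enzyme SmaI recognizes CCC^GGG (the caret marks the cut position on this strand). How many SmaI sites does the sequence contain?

CCCGGG occurs starting at positions 55, 92.
SmaI cuts at 2 sites.

2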